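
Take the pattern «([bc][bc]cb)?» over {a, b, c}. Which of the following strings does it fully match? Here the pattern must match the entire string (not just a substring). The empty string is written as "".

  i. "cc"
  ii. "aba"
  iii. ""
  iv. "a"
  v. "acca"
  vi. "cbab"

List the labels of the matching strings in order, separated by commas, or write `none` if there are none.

i → no match
ii → no match
iii → match
iv → no match
v → no match
vi → no match

iii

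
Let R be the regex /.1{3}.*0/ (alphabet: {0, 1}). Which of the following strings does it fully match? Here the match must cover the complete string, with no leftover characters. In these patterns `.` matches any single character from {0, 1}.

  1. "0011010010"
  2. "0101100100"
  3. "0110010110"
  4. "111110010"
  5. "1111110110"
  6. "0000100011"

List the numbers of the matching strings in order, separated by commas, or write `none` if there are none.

4, 5

1. "0011010010" → no match
2. "0101100100" → no match
3. "0110010110" → no match
4. "111110010" → match
5. "1111110110" → match
6. "0000100011" → no match — must end with "0"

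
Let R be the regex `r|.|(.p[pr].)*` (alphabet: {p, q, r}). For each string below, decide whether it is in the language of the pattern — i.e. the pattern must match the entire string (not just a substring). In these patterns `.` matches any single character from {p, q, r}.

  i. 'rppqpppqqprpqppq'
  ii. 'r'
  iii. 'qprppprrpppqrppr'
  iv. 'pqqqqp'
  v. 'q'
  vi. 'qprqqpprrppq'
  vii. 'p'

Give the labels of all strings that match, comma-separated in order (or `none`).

i, ii, iii, v, vi, vii

i → match
ii. 'r' → match
iii → match
iv. 'pqqqqp' → no match
v. 'q' → match
vi. 'qprqqpprrppq' → match
vii. 'p' → match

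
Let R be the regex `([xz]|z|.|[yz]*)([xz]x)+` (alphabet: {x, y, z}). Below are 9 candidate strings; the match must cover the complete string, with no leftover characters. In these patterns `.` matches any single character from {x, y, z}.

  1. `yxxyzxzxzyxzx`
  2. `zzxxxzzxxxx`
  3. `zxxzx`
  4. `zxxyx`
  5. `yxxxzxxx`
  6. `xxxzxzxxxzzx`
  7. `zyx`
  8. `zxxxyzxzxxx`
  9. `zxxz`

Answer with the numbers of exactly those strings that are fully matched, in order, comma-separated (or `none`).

3

1 → no match
2 → no match
3 → match
4 → no match
5 → no match
6 → no match
7 → no match
8 → no match
9 → no match — must end with `x`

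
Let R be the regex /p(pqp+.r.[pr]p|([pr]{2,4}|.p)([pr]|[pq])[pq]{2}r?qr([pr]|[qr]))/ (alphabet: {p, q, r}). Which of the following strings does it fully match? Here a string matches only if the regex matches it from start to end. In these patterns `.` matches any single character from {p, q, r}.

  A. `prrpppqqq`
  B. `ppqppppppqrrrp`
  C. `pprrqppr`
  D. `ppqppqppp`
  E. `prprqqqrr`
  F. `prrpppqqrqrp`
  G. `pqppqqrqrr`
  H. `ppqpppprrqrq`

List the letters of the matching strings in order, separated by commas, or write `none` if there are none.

A → no match
B → match
C → no match
D → no match
E → match
F → match
G → match
H → no match

B, E, F, G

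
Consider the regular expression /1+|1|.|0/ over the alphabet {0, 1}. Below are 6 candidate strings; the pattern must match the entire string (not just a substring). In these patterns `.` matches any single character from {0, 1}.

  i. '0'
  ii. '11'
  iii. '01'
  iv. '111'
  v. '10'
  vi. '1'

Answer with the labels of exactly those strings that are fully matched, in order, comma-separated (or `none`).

i, ii, iv, vi

i → match
ii → match
iii → no match
iv → match
v → no match
vi → match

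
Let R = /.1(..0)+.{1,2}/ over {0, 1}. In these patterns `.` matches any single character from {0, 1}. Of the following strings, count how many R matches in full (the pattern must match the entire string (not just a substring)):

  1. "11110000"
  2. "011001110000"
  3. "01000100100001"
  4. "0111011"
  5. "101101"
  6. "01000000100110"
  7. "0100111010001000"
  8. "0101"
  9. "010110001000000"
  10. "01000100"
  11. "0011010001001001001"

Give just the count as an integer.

1

1 → no match
2 → no match
3 → no match
4 → match
5 → no match
6 → no match
7 → no match
8 → no match
9 → no match
10 → no match
11 → no match
Total matched: 1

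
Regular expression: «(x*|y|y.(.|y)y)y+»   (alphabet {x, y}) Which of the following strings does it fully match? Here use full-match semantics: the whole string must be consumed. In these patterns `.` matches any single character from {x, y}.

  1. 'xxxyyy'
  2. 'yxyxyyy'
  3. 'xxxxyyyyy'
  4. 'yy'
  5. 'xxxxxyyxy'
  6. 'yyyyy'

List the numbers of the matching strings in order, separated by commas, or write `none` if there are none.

1 → match
2 → no match
3 → match
4 → match
5 → no match
6 → match

1, 3, 4, 6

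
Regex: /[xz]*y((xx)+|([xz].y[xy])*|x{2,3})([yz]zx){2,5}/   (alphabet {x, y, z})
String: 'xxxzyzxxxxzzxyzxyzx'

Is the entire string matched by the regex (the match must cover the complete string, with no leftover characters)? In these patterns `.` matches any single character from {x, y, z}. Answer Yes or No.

No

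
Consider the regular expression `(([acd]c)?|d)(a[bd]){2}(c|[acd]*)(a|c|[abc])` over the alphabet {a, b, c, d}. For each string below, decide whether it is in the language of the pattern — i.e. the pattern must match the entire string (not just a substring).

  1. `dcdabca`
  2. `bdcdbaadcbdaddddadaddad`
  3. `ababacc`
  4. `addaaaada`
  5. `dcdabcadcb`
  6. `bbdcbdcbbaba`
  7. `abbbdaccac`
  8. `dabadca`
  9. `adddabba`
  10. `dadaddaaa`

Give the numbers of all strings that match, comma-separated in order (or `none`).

1 → no match
2 → no match
3 → match
4 → no match
5 → no match
6 → no match
7 → no match
8 → match
9 → no match
10 → match

3, 8, 10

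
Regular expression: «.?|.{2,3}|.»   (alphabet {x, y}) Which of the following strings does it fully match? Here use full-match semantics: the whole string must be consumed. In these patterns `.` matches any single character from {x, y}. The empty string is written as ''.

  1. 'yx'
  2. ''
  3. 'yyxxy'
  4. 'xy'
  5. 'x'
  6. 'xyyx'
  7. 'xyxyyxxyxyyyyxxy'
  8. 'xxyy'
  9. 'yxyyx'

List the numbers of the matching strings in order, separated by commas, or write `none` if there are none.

1 → match
2 → match
3 → no match
4 → match
5 → match
6 → no match
7 → no match
8 → no match
9 → no match

1, 2, 4, 5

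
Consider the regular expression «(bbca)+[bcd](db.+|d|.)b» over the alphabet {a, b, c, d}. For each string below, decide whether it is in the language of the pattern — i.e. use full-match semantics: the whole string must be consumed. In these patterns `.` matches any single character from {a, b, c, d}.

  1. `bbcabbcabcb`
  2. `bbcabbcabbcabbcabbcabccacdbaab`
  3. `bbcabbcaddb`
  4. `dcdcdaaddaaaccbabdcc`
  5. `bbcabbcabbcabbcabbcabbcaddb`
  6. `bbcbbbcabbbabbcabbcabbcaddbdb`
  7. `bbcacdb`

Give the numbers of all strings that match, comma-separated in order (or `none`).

1. `bbcabbcabcb` → match
2 → no match
3. `bbcabbcaddb` → match
4 → no match — must start with `bbca`
5 → match
6 → no match — must start with `bbca`
7. `bbcacdb` → match

1, 3, 5, 7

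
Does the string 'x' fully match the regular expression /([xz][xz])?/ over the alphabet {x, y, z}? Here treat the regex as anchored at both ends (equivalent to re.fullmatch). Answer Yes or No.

No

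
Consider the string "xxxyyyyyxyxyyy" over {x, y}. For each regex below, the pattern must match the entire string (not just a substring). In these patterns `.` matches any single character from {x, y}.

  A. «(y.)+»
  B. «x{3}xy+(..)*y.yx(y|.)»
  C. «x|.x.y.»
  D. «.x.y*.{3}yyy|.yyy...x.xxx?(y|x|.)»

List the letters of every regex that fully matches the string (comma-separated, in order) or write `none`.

A → no match — must start with "y"
B → no match
C → no match
D → match

D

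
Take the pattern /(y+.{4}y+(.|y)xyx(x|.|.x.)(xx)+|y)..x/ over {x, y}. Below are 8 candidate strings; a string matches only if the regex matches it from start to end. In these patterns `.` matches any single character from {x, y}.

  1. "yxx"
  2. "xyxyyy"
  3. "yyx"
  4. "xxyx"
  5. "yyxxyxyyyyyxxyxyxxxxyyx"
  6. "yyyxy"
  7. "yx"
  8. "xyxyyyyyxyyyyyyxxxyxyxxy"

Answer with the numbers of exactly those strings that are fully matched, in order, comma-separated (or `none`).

1 → no match
2 → no match — must start with "y"
3 → no match
4 → no match — must start with "y"
5 → match
6 → no match — must end with "x"
7 → no match
8 → no match — must start with "y"

5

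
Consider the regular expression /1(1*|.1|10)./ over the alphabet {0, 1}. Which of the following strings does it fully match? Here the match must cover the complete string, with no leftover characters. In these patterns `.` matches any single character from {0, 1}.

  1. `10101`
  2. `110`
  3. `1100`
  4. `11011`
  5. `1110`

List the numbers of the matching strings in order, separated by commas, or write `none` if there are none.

2, 3, 5

1 → no match
2 → match
3 → match
4 → no match
5 → match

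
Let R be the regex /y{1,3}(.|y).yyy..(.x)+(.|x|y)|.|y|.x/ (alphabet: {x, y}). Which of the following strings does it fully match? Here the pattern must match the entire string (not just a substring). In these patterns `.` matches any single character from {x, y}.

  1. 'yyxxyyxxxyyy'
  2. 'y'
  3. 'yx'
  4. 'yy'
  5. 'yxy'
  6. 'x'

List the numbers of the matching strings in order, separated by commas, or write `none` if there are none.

2, 3, 6

1. 'yyxxyyxxxyyy' → no match
2. 'y' → match
3. 'yx' → match
4. 'yy' → no match
5. 'yxy' → no match
6. 'x' → match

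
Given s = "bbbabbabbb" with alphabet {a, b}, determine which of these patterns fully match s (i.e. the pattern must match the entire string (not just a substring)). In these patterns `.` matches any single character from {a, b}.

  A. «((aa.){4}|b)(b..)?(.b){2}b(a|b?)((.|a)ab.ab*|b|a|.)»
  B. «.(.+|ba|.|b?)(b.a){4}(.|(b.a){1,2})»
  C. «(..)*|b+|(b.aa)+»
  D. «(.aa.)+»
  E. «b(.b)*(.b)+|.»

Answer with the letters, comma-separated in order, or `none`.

A → match
B → no match
C → match
D → no match
E → no match

A, C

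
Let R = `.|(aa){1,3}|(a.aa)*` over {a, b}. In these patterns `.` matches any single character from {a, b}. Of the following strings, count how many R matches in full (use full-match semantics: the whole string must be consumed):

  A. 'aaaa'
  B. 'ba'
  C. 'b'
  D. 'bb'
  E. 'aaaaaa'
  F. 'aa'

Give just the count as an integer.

A. 'aaaa' → match
B. 'ba' → no match
C. 'b' → match
D. 'bb' → no match
E. 'aaaaaa' → match
F. 'aa' → match
Total matched: 4

4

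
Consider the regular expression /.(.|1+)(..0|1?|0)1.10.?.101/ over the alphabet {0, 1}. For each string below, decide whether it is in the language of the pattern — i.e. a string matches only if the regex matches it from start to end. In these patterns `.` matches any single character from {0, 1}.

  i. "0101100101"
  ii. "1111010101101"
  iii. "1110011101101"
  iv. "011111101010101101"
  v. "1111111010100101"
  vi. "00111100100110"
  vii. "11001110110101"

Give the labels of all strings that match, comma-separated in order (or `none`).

ii, iii, iv, v

i → no match
ii → match
iii → match
iv → match
v → match
vi → no match — must end with "101"
vii → no match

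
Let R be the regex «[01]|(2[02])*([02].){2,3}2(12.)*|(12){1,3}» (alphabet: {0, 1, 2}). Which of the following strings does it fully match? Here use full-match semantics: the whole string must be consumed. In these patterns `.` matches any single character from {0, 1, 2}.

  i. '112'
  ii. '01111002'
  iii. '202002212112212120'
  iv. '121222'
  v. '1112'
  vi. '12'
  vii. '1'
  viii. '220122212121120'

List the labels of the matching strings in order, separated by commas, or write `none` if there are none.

vi, vii, viii

i. '112' → no match
ii. '01111002' → no match
iii → no match
iv. '121222' → no match
v. '1112' → no match
vi. '12' → match
vii. '1' → match
viii → match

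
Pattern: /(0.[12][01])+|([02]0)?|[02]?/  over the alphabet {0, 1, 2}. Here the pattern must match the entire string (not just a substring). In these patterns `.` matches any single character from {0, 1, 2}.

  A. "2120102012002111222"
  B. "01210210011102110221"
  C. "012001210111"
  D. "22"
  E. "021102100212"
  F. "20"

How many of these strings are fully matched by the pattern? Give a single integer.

3

A → no match
B → match
C → match
D → no match
E → no match
F → match
Total matched: 3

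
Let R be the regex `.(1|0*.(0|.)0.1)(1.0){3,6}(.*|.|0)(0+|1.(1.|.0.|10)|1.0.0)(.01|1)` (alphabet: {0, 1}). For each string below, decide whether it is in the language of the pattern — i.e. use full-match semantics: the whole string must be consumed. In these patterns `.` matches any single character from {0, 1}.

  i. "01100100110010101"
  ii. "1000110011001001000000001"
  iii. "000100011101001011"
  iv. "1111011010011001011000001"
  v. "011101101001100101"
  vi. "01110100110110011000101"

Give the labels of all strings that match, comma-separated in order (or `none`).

i → match
ii → match
iii → no match
iv → match
v → match
vi → match

i, ii, iv, v, vi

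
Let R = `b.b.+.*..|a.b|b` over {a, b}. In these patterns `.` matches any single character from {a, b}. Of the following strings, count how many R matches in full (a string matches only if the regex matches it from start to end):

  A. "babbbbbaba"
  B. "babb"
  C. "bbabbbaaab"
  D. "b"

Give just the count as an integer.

A → match
B → no match
C → no match
D → match
Total matched: 2

2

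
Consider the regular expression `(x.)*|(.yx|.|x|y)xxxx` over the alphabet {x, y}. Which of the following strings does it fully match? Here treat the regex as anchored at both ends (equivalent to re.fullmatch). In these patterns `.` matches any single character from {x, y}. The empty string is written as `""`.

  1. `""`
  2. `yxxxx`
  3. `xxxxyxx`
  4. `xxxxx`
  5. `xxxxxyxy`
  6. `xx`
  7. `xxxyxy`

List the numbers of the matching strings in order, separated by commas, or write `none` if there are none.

1. `""` → match
2. `yxxxx` → match
3. `xxxxyxx` → no match
4. `xxxxx` → match
5. `xxxxxyxy` → match
6. `xx` → match
7. `xxxyxy` → match

1, 2, 4, 5, 6, 7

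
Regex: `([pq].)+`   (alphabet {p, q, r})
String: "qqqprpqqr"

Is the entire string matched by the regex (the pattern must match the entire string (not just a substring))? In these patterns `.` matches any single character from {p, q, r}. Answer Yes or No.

No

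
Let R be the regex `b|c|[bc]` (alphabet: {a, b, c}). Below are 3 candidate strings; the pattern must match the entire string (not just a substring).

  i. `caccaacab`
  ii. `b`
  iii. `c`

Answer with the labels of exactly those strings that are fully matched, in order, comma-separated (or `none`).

i → no match
ii → match
iii → match

ii, iii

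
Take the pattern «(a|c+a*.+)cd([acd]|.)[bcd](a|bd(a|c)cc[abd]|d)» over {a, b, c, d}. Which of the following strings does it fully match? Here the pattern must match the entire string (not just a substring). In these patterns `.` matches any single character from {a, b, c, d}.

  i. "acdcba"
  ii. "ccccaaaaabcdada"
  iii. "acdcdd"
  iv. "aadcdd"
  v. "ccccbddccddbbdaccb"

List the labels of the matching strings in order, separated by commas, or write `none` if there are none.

i, ii, iii, v

i. "acdcba" → match
ii → match
iii. "acdcdd" → match
iv. "aadcdd" → no match
v → match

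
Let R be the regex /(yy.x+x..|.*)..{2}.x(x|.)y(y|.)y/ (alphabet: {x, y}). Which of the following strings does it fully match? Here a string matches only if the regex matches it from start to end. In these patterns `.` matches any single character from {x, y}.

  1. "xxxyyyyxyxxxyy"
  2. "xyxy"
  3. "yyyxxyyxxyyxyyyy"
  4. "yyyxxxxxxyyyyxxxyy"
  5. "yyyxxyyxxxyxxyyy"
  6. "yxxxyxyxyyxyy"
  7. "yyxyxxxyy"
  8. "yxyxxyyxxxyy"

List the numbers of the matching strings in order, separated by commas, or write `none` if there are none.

3, 5

1 → no match
2. "xyxy" → no match
3 → match
4 → no match
5 → match
6 → no match
7. "yyxyxxxyy" → no match
8. "yxyxxyyxxxyy" → no match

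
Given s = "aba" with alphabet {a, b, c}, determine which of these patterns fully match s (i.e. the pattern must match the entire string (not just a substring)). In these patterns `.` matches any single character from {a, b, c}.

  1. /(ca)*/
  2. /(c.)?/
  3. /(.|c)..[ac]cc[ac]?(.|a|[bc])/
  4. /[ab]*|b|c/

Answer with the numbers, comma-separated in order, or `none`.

4

1 → no match
2 → no match
3 → no match
4 → match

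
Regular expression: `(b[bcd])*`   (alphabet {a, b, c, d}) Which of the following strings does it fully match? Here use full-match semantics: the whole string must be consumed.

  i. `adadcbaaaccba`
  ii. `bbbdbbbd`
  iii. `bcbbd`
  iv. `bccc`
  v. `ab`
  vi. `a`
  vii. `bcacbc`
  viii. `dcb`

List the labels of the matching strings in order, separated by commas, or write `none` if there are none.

i → no match
ii → match
iii → no match
iv → no match
v → no match
vi → no match
vii → no match
viii → no match

ii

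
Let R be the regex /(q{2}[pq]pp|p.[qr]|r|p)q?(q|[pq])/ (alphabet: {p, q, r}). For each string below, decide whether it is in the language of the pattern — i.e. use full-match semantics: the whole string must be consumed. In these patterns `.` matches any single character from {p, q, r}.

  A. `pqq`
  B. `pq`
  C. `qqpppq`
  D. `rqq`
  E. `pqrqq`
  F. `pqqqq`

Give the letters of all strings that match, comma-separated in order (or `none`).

A → match
B → match
C → match
D → match
E → match
F → match

A, B, C, D, E, F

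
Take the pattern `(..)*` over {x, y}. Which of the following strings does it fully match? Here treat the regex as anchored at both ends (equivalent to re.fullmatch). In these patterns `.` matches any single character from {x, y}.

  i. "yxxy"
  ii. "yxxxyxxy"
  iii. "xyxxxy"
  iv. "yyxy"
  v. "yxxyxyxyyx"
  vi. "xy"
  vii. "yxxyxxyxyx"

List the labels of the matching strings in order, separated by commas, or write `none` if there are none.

i, ii, iii, iv, v, vi, vii

i → match
ii → match
iii → match
iv → match
v → match
vi → match
vii → match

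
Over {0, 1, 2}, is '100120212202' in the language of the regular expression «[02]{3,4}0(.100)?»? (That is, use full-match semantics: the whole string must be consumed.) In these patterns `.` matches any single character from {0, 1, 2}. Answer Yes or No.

No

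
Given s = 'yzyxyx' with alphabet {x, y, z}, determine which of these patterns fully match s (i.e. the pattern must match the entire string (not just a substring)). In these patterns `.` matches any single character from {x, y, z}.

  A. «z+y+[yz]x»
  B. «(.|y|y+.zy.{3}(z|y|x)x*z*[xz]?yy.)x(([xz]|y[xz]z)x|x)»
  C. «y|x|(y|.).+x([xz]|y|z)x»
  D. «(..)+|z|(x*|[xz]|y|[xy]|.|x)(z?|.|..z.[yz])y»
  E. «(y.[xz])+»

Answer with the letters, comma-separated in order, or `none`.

A → no match — must start with 'z'
B → no match
C → match
D → match
E → no match

C, D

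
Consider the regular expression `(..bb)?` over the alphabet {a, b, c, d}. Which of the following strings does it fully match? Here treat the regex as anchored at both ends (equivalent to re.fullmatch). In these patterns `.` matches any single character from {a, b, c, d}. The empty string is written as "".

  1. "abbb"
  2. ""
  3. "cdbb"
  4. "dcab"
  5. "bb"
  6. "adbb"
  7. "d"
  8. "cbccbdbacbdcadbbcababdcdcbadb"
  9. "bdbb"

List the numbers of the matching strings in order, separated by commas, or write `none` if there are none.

1, 2, 3, 6, 9

1 → match
2 → match
3 → match
4 → no match
5 → no match
6 → match
7 → no match
8 → no match
9 → match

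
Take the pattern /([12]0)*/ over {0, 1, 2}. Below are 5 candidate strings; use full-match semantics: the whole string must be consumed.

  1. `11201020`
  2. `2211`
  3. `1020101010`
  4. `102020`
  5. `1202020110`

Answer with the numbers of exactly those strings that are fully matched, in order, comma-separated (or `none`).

3, 4

1 → no match
2 → no match
3 → match
4 → match
5 → no match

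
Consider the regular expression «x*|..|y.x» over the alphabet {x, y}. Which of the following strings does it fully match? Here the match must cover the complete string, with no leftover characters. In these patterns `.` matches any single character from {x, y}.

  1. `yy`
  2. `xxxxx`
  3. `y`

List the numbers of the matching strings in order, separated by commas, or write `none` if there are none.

1 → match
2 → match
3 → no match

1, 2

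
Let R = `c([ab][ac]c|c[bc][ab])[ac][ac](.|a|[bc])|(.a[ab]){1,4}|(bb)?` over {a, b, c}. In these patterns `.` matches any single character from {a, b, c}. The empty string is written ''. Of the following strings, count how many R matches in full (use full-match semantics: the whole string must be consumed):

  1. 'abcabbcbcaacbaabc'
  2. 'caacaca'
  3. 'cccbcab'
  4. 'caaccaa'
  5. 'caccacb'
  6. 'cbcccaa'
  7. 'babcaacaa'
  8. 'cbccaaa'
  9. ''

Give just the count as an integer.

8

1 → no match
2 → match
3 → match
4 → match
5 → match
6 → match
7 → match
8 → match
9 → match
Total matched: 8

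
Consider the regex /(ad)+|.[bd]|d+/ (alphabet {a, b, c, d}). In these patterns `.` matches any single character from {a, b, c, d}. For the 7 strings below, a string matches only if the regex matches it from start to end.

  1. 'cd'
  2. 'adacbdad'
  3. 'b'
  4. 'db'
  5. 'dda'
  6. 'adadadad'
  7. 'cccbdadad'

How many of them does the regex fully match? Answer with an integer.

1 → match
2 → no match
3 → no match
4 → match
5 → no match
6 → match
7 → no match
Total matched: 3

3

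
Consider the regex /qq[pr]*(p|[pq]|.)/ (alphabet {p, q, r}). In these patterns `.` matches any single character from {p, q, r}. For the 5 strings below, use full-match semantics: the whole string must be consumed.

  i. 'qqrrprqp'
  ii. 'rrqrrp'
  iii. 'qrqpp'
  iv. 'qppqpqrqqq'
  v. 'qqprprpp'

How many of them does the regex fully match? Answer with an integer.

1

i → no match
ii → no match — must start with 'qq'
iii → no match — must start with 'qq'
iv → no match — must start with 'qq'
v → match
Total matched: 1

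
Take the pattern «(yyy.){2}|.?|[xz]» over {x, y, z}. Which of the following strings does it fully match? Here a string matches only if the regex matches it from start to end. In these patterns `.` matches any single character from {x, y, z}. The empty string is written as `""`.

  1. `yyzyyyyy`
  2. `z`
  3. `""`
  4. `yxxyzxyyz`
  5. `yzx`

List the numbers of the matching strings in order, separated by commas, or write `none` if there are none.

1 → no match
2 → match
3 → match
4 → no match
5 → no match

2, 3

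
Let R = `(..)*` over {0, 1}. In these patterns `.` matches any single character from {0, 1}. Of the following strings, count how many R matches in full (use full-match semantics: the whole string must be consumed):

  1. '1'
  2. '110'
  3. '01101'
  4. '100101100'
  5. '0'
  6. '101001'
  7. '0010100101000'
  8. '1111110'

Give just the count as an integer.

1 → no match
2 → no match
3 → no match
4 → no match
5 → no match
6 → match
7 → no match
8 → no match
Total matched: 1

1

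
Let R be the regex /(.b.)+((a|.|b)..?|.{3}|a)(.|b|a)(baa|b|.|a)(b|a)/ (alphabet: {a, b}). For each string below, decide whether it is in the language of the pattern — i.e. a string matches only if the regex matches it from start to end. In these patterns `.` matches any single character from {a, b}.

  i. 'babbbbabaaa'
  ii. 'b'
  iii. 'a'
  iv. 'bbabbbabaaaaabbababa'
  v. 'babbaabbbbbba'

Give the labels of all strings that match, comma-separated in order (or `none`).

i. 'babbbbabaaa' → no match
ii. 'b' → no match
iii. 'a' → no match
iv → no match
v → no match

none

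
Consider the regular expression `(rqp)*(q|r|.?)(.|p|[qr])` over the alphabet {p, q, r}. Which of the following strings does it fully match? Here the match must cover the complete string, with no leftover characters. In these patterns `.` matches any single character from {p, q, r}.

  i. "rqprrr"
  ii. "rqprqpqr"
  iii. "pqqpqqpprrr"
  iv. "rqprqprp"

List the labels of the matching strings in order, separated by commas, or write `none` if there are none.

i → no match
ii → match
iii → no match
iv → match

ii, iv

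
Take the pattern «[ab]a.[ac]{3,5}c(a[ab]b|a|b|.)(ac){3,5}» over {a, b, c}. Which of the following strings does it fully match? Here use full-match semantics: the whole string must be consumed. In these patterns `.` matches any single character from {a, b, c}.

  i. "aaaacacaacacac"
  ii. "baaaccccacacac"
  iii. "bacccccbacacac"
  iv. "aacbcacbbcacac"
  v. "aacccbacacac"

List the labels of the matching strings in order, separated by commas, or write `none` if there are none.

i → match
ii → match
iii → match
iv → no match
v → no match

i, ii, iii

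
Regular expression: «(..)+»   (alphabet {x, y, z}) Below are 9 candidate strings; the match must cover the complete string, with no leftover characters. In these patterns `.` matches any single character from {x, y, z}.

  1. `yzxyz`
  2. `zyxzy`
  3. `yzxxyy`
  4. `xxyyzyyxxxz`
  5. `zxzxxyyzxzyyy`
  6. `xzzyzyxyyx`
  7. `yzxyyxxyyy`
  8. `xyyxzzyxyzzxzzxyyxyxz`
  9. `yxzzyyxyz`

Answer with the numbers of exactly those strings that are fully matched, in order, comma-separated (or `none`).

1 → no match
2 → no match
3 → match
4 → no match
5 → no match
6 → match
7 → match
8 → no match
9 → no match

3, 6, 7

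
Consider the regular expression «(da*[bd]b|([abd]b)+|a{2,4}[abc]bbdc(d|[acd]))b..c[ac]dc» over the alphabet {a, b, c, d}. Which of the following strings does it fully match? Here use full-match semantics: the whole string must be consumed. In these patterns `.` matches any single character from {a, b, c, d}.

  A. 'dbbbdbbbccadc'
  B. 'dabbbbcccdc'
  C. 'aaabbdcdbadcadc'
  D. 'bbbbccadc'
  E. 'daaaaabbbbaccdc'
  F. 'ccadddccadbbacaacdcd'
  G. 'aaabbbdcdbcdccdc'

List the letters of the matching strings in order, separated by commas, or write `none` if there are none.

A, B, C, D, E, G

A → match
B. 'dabbbbcccdc' → match
C → match
D. 'bbbbccadc' → match
E → match
F → no match — must end with 'dc'
G → match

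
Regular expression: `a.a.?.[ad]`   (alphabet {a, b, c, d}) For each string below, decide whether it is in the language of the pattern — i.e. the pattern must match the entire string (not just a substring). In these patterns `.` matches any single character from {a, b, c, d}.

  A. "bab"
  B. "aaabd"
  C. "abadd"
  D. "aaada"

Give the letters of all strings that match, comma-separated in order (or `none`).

A → no match — must start with "a"
B → match
C → match
D → match

B, C, D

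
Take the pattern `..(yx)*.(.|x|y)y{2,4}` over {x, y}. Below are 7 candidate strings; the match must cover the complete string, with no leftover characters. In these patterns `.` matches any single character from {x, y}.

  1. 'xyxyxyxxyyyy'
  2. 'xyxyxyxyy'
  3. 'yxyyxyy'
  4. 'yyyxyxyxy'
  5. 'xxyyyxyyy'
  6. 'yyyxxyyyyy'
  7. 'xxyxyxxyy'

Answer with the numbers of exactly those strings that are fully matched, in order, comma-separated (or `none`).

6

1. 'xyxyxyxxyyyy' → no match
2. 'xyxyxyxyy' → no match
3. 'yxyyxyy' → no match
4. 'yyyxyxyxy' → no match
5. 'xxyyyxyyy' → no match
6. 'yyyxxyyyyy' → match
7. 'xxyxyxxyy' → no match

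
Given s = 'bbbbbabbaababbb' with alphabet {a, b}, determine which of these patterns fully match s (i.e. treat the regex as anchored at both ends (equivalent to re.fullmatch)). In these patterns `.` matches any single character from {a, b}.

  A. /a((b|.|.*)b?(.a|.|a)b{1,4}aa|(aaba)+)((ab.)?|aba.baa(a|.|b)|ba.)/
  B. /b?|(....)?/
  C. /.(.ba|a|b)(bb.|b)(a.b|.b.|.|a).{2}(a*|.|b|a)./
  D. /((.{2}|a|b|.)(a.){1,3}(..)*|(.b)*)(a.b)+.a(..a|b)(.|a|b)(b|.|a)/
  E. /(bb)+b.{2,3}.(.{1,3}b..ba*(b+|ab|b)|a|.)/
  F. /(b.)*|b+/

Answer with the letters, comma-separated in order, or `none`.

E

A → no match — must start with 'a'
B → no match
C → no match
D → no match
E → match
F → no match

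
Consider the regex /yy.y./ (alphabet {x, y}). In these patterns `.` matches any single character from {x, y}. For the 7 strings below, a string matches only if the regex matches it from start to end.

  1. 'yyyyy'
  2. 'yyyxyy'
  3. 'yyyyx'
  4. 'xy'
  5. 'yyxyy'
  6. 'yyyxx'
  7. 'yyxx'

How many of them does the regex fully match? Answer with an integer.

1 → match
2 → no match
3 → match
4 → no match — must start with 'yy'
5 → match
6 → no match
7 → no match
Total matched: 3

3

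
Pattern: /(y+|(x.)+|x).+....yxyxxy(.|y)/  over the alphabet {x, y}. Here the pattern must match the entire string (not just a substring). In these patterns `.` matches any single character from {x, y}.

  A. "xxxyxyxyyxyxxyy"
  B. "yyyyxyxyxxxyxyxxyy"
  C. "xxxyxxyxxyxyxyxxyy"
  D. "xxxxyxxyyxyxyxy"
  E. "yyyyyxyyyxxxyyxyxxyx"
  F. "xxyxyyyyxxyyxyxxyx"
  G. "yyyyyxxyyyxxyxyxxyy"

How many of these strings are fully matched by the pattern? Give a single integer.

6

A → match
B → match
C → match
D → no match
E → match
F → match
G → match
Total matched: 6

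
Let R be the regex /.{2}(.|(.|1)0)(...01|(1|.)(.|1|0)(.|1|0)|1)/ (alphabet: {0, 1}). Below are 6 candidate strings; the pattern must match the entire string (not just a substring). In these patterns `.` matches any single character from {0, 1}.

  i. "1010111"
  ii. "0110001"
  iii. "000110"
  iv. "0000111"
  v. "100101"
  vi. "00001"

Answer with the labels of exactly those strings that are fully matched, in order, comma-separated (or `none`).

i. "1010111" → match
ii. "0110001" → match
iii. "000110" → match
iv. "0000111" → match
v. "100101" → match
vi. "00001" → match

i, ii, iii, iv, v, vi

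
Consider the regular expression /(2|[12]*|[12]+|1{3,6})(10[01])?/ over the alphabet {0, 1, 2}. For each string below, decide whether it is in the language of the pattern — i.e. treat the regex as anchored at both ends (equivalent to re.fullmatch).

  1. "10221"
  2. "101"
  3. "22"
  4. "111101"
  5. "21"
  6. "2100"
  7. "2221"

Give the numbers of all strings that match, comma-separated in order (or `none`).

1 → no match
2 → match
3 → match
4 → match
5 → match
6 → match
7 → match

2, 3, 4, 5, 6, 7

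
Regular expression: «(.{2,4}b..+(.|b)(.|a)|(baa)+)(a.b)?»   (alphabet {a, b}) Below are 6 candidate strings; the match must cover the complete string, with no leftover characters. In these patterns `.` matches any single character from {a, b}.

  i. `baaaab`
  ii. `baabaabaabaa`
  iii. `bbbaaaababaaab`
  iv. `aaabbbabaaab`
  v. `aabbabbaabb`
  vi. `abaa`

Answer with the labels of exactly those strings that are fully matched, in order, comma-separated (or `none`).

i, ii, iii, iv, v

i → match
ii → match
iii → match
iv → match
v → match
vi → no match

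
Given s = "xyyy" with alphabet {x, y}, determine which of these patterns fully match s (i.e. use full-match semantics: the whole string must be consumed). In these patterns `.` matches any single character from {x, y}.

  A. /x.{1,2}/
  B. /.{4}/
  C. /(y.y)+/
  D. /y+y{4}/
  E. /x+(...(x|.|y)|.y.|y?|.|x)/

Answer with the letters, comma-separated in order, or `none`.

A → no match
B → match
C → no match — must start with "y"
D → no match — must start with "y"
E → match

B, E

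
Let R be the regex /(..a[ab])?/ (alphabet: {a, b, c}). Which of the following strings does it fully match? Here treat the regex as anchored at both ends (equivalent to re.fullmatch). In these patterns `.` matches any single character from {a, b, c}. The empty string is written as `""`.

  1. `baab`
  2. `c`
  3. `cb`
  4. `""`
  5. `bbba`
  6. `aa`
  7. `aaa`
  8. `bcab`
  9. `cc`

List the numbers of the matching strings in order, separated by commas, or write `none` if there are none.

1 → match
2 → no match
3 → no match
4 → match
5 → no match
6 → no match
7 → no match
8 → match
9 → no match

1, 4, 8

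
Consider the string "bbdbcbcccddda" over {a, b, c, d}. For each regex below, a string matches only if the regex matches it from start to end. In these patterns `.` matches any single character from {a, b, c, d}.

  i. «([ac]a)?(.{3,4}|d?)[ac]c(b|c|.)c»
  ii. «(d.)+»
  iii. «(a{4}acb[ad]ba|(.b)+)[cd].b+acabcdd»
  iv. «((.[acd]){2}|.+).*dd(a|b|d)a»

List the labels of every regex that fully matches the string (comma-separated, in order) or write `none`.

iv

i → no match — must end with "c"
ii → no match — must start with "d"
iii → no match — must end with "bacabcdd"
iv → match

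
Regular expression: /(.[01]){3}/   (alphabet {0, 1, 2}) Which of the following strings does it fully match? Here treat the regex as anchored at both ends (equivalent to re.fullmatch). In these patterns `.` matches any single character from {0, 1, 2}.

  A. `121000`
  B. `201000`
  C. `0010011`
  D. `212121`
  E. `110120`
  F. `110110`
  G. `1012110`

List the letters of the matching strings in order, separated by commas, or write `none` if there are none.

B, D, E, F

A. `121000` → no match
B. `201000` → match
C. `0010011` → no match
D. `212121` → match
E. `110120` → match
F. `110110` → match
G. `1012110` → no match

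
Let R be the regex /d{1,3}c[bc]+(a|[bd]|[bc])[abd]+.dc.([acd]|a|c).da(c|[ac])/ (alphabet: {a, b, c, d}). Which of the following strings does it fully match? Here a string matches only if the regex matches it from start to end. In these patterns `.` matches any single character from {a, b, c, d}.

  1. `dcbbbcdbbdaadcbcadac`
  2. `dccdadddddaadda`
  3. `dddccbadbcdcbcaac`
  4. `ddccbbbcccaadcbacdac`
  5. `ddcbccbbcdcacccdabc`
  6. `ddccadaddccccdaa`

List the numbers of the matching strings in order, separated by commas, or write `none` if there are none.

1 → match
2 → no match
3 → no match
4 → match
5 → no match
6 → match

1, 4, 6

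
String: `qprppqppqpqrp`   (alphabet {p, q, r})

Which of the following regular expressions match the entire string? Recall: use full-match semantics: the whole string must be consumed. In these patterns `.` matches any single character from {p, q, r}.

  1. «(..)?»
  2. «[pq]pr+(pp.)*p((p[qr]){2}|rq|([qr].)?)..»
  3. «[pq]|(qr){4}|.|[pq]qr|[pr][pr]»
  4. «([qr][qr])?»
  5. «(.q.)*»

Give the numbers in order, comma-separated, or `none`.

1 → no match
2 → match
3 → no match
4 → no match
5 → no match

2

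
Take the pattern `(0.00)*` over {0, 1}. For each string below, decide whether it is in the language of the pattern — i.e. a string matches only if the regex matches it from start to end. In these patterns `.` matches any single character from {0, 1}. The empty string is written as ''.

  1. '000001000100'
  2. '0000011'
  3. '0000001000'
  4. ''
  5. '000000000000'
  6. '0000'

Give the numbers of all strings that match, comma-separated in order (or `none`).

1 → match
2 → no match
3 → no match
4 → match
5 → match
6 → match

1, 4, 5, 6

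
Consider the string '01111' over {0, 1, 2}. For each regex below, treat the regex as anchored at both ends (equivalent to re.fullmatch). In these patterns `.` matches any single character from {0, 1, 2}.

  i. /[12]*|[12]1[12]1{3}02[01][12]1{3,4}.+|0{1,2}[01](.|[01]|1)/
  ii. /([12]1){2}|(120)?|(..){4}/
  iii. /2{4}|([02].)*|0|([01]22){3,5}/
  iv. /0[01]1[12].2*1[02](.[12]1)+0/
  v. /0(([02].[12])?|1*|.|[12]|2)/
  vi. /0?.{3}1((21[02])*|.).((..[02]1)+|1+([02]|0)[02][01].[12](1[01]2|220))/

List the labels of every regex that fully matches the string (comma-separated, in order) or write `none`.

i → no match
ii → no match
iii → no match
iv → no match — must end with '10'
v → match
vi → no match

v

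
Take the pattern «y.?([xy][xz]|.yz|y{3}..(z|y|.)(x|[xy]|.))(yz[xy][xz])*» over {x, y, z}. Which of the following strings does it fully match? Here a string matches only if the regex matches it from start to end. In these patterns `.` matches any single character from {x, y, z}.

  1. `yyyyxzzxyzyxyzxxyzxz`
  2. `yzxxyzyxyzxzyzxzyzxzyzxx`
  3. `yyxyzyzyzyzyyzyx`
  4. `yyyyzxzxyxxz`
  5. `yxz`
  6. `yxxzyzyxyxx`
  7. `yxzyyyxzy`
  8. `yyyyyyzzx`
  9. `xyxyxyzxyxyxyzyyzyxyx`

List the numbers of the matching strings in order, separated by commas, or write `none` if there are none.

1, 2, 5, 8

1 → match
2 → match
3 → no match
4 → no match
5 → match
6 → no match
7 → no match
8 → match
9 → no match — must start with `y`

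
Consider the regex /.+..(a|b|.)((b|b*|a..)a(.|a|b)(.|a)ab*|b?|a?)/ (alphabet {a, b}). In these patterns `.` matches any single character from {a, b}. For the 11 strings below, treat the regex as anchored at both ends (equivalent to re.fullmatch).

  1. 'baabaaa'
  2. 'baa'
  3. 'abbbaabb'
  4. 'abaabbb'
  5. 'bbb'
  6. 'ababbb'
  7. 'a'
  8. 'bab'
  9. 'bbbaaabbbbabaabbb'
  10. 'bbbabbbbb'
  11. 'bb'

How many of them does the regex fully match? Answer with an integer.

6

1 → match
2 → no match
3 → match
4 → match
5 → no match
6 → match
7 → no match
8 → no match
9 → match
10 → match
11 → no match
Total matched: 6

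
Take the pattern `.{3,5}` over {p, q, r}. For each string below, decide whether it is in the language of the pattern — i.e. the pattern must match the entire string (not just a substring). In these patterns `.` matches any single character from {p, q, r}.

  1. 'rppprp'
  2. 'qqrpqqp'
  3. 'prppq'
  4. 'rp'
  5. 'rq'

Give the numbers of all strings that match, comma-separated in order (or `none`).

1. 'rppprp' → no match
2. 'qqrpqqp' → no match
3. 'prppq' → match
4. 'rp' → no match
5. 'rq' → no match

3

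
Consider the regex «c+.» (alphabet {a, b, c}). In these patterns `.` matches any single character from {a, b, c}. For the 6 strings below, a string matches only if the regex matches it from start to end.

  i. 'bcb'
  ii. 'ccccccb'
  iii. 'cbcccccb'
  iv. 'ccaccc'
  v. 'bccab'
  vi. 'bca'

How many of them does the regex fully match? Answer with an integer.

1

i → no match — must start with 'c'
ii → match
iii → no match
iv → no match
v → no match — must start with 'c'
vi → no match — must start with 'c'
Total matched: 1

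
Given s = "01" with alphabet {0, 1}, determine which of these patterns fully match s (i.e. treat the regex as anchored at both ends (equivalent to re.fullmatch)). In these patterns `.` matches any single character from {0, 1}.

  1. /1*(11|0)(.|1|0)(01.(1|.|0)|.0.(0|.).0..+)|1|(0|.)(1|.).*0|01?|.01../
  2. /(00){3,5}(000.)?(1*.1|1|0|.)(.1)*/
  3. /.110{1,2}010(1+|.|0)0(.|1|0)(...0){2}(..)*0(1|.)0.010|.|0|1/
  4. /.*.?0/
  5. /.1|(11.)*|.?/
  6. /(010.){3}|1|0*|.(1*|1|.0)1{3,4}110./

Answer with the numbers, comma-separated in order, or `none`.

1, 5

1 → match
2 → no match — must start with "00"
3 → no match
4 → no match — must end with "0"
5 → match
6 → no match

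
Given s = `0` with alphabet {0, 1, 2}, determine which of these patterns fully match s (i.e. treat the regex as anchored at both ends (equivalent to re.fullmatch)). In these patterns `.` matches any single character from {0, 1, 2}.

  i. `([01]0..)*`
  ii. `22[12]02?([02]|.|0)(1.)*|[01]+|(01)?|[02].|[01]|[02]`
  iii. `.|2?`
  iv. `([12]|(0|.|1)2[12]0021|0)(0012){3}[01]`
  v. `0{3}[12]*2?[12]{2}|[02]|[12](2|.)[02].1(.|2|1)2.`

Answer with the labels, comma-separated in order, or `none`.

ii, iii, v

i → no match
ii → match
iii → match
iv → no match
v → match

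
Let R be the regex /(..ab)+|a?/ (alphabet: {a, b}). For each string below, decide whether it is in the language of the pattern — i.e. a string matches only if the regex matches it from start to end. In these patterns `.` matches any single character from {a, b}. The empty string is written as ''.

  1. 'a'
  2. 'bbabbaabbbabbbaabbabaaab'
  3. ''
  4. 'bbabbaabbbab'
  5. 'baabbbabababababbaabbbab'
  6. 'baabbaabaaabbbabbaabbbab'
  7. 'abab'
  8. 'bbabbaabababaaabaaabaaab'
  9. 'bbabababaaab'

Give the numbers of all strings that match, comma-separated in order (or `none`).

1 → match
2 → no match
3 → match
4 → match
5 → match
6 → match
7 → match
8 → match
9 → match

1, 3, 4, 5, 6, 7, 8, 9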